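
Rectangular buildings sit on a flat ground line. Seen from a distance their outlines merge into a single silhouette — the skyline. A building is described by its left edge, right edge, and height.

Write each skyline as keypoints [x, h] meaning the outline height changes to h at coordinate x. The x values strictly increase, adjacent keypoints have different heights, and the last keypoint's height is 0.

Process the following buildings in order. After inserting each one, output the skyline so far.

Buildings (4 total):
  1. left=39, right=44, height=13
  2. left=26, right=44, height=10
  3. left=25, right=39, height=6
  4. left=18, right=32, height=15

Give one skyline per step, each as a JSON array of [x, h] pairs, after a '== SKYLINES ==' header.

== SKYLINES ==
[[39,13],[44,0]]
[[26,10],[39,13],[44,0]]
[[25,6],[26,10],[39,13],[44,0]]
[[18,15],[32,10],[39,13],[44,0]]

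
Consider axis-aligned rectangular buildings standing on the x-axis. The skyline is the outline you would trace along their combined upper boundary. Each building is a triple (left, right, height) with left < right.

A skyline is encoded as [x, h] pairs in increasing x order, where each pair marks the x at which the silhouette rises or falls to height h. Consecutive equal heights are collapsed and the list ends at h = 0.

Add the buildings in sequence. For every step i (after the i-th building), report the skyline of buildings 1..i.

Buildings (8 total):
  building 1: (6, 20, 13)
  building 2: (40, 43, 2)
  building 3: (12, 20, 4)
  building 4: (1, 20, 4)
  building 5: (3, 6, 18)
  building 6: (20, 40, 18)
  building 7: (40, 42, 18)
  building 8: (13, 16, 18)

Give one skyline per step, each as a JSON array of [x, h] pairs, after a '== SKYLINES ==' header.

== SKYLINES ==
[[6,13],[20,0]]
[[6,13],[20,0],[40,2],[43,0]]
[[6,13],[20,0],[40,2],[43,0]]
[[1,4],[6,13],[20,0],[40,2],[43,0]]
[[1,4],[3,18],[6,13],[20,0],[40,2],[43,0]]
[[1,4],[3,18],[6,13],[20,18],[40,2],[43,0]]
[[1,4],[3,18],[6,13],[20,18],[42,2],[43,0]]
[[1,4],[3,18],[6,13],[13,18],[16,13],[20,18],[42,2],[43,0]]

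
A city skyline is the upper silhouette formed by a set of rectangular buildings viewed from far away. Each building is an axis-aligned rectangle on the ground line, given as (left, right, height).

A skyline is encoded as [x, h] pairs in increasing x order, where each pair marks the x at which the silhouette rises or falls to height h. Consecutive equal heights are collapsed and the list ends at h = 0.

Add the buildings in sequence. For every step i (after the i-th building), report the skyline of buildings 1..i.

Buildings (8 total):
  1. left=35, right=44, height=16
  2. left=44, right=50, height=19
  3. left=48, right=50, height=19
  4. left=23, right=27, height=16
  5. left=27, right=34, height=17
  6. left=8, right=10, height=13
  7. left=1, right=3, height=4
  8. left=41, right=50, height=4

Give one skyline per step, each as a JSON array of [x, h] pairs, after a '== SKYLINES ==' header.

== SKYLINES ==
[[35,16],[44,0]]
[[35,16],[44,19],[50,0]]
[[35,16],[44,19],[50,0]]
[[23,16],[27,0],[35,16],[44,19],[50,0]]
[[23,16],[27,17],[34,0],[35,16],[44,19],[50,0]]
[[8,13],[10,0],[23,16],[27,17],[34,0],[35,16],[44,19],[50,0]]
[[1,4],[3,0],[8,13],[10,0],[23,16],[27,17],[34,0],[35,16],[44,19],[50,0]]
[[1,4],[3,0],[8,13],[10,0],[23,16],[27,17],[34,0],[35,16],[44,19],[50,0]]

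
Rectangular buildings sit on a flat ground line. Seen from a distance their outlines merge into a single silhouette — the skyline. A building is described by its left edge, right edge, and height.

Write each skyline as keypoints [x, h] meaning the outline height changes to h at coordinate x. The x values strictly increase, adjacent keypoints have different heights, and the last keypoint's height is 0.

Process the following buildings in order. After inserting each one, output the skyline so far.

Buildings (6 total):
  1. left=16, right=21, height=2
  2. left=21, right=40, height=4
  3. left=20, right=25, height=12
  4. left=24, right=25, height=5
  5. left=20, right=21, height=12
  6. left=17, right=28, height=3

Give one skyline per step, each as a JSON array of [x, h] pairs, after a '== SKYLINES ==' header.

== SKYLINES ==
[[16,2],[21,0]]
[[16,2],[21,4],[40,0]]
[[16,2],[20,12],[25,4],[40,0]]
[[16,2],[20,12],[25,4],[40,0]]
[[16,2],[20,12],[25,4],[40,0]]
[[16,2],[17,3],[20,12],[25,4],[40,0]]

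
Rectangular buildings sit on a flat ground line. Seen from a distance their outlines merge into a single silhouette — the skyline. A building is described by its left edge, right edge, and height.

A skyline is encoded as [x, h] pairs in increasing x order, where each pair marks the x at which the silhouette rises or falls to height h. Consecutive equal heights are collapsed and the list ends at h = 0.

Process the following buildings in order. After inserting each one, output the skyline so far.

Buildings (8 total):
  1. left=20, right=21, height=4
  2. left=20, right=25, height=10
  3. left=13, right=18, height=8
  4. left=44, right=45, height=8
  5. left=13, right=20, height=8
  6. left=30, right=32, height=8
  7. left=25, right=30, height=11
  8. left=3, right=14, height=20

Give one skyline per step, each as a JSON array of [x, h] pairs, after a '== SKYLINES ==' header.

== SKYLINES ==
[[20,4],[21,0]]
[[20,10],[25,0]]
[[13,8],[18,0],[20,10],[25,0]]
[[13,8],[18,0],[20,10],[25,0],[44,8],[45,0]]
[[13,8],[20,10],[25,0],[44,8],[45,0]]
[[13,8],[20,10],[25,0],[30,8],[32,0],[44,8],[45,0]]
[[13,8],[20,10],[25,11],[30,8],[32,0],[44,8],[45,0]]
[[3,20],[14,8],[20,10],[25,11],[30,8],[32,0],[44,8],[45,0]]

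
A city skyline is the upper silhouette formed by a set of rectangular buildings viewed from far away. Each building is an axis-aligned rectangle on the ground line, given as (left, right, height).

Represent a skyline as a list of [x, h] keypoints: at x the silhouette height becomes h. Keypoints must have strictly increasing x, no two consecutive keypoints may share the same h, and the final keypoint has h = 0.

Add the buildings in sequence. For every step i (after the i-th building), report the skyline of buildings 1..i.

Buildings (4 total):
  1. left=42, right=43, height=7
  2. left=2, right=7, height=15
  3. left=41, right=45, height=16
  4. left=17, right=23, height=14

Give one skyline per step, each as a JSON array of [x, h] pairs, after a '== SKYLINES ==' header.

== SKYLINES ==
[[42,7],[43,0]]
[[2,15],[7,0],[42,7],[43,0]]
[[2,15],[7,0],[41,16],[45,0]]
[[2,15],[7,0],[17,14],[23,0],[41,16],[45,0]]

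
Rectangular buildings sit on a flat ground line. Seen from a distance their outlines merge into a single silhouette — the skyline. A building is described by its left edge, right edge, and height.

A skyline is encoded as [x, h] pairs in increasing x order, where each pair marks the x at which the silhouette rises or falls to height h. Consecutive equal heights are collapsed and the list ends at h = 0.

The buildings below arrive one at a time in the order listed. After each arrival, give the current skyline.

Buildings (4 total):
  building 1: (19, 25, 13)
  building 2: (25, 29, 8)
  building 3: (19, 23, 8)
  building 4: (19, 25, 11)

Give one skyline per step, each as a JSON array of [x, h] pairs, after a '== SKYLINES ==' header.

== SKYLINES ==
[[19,13],[25,0]]
[[19,13],[25,8],[29,0]]
[[19,13],[25,8],[29,0]]
[[19,13],[25,8],[29,0]]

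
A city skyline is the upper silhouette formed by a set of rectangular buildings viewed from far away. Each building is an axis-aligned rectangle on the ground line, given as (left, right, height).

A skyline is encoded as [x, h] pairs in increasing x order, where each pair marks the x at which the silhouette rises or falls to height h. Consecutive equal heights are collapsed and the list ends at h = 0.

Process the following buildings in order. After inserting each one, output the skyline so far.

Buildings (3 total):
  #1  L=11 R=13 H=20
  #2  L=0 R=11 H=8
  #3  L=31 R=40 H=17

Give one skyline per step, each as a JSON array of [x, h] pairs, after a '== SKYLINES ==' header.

== SKYLINES ==
[[11,20],[13,0]]
[[0,8],[11,20],[13,0]]
[[0,8],[11,20],[13,0],[31,17],[40,0]]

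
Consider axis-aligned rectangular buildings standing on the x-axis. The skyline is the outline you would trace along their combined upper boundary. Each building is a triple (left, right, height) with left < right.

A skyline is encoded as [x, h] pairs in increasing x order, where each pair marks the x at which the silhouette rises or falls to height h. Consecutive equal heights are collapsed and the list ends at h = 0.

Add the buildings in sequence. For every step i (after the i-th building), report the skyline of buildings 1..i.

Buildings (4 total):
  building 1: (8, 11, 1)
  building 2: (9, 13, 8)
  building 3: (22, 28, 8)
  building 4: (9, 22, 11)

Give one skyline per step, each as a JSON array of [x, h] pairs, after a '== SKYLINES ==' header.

== SKYLINES ==
[[8,1],[11,0]]
[[8,1],[9,8],[13,0]]
[[8,1],[9,8],[13,0],[22,8],[28,0]]
[[8,1],[9,11],[22,8],[28,0]]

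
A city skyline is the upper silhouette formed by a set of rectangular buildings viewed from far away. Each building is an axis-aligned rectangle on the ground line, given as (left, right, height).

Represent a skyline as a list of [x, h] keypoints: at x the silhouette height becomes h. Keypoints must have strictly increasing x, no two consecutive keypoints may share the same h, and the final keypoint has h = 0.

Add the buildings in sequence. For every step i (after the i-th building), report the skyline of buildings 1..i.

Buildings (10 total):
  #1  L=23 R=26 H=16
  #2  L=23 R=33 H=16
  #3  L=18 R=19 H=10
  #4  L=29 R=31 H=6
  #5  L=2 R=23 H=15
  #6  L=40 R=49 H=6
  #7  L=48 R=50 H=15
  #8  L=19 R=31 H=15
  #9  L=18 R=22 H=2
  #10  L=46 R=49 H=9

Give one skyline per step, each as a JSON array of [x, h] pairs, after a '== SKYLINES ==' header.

== SKYLINES ==
[[23,16],[26,0]]
[[23,16],[33,0]]
[[18,10],[19,0],[23,16],[33,0]]
[[18,10],[19,0],[23,16],[33,0]]
[[2,15],[23,16],[33,0]]
[[2,15],[23,16],[33,0],[40,6],[49,0]]
[[2,15],[23,16],[33,0],[40,6],[48,15],[50,0]]
[[2,15],[23,16],[33,0],[40,6],[48,15],[50,0]]
[[2,15],[23,16],[33,0],[40,6],[48,15],[50,0]]
[[2,15],[23,16],[33,0],[40,6],[46,9],[48,15],[50,0]]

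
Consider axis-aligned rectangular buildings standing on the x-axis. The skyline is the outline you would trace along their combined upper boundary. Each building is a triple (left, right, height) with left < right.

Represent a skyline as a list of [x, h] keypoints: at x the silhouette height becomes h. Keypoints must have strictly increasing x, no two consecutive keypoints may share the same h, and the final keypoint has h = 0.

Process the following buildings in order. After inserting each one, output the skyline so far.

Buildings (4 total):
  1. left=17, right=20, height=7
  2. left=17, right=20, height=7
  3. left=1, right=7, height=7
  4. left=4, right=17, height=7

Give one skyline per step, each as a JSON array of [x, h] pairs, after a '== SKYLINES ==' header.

== SKYLINES ==
[[17,7],[20,0]]
[[17,7],[20,0]]
[[1,7],[7,0],[17,7],[20,0]]
[[1,7],[20,0]]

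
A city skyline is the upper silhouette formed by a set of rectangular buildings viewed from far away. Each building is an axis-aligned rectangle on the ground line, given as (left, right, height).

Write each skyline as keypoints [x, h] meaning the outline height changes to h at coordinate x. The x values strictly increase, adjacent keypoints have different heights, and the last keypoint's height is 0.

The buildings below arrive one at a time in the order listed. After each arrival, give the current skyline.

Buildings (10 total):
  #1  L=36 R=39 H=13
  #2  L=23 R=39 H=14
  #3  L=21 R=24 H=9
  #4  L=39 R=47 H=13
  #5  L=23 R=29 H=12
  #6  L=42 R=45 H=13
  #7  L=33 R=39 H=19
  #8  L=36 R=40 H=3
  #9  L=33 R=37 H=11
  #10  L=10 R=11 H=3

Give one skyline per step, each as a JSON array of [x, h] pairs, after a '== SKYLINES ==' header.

== SKYLINES ==
[[36,13],[39,0]]
[[23,14],[39,0]]
[[21,9],[23,14],[39,0]]
[[21,9],[23,14],[39,13],[47,0]]
[[21,9],[23,14],[39,13],[47,0]]
[[21,9],[23,14],[39,13],[47,0]]
[[21,9],[23,14],[33,19],[39,13],[47,0]]
[[21,9],[23,14],[33,19],[39,13],[47,0]]
[[21,9],[23,14],[33,19],[39,13],[47,0]]
[[10,3],[11,0],[21,9],[23,14],[33,19],[39,13],[47,0]]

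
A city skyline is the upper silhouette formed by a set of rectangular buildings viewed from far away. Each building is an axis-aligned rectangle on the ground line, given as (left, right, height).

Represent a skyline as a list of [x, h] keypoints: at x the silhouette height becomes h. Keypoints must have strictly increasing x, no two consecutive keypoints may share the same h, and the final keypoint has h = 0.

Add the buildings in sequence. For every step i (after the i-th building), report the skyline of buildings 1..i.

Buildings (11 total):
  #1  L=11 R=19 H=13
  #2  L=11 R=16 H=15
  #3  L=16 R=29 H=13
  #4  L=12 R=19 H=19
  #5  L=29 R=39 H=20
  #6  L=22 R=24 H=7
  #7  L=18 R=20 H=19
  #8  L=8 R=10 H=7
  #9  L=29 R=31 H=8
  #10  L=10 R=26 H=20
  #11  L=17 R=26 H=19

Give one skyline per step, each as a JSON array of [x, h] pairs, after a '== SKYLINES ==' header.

== SKYLINES ==
[[11,13],[19,0]]
[[11,15],[16,13],[19,0]]
[[11,15],[16,13],[29,0]]
[[11,15],[12,19],[19,13],[29,0]]
[[11,15],[12,19],[19,13],[29,20],[39,0]]
[[11,15],[12,19],[19,13],[29,20],[39,0]]
[[11,15],[12,19],[20,13],[29,20],[39,0]]
[[8,7],[10,0],[11,15],[12,19],[20,13],[29,20],[39,0]]
[[8,7],[10,0],[11,15],[12,19],[20,13],[29,20],[39,0]]
[[8,7],[10,20],[26,13],[29,20],[39,0]]
[[8,7],[10,20],[26,13],[29,20],[39,0]]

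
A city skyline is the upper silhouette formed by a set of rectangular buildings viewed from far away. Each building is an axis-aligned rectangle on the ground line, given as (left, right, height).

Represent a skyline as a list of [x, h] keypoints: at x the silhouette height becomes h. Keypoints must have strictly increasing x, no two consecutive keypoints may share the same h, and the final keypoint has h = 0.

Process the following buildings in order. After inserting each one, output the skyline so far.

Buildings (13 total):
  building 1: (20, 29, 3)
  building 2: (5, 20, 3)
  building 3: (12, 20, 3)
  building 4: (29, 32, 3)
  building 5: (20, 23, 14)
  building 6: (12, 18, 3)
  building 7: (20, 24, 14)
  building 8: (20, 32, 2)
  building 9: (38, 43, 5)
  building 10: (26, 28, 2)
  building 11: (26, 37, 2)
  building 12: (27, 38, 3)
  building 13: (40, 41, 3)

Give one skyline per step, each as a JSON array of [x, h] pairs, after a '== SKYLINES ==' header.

== SKYLINES ==
[[20,3],[29,0]]
[[5,3],[29,0]]
[[5,3],[29,0]]
[[5,3],[32,0]]
[[5,3],[20,14],[23,3],[32,0]]
[[5,3],[20,14],[23,3],[32,0]]
[[5,3],[20,14],[24,3],[32,0]]
[[5,3],[20,14],[24,3],[32,0]]
[[5,3],[20,14],[24,3],[32,0],[38,5],[43,0]]
[[5,3],[20,14],[24,3],[32,0],[38,5],[43,0]]
[[5,3],[20,14],[24,3],[32,2],[37,0],[38,5],[43,0]]
[[5,3],[20,14],[24,3],[38,5],[43,0]]
[[5,3],[20,14],[24,3],[38,5],[43,0]]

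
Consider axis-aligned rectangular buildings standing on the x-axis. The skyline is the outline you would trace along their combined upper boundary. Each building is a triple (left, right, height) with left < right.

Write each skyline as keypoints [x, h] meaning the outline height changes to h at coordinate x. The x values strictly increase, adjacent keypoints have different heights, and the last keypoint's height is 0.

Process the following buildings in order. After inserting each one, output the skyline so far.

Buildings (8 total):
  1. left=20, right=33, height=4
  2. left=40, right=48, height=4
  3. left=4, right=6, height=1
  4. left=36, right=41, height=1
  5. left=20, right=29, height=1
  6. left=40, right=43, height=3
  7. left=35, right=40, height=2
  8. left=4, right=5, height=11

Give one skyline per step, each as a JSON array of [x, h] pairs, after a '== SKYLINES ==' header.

== SKYLINES ==
[[20,4],[33,0]]
[[20,4],[33,0],[40,4],[48,0]]
[[4,1],[6,0],[20,4],[33,0],[40,4],[48,0]]
[[4,1],[6,0],[20,4],[33,0],[36,1],[40,4],[48,0]]
[[4,1],[6,0],[20,4],[33,0],[36,1],[40,4],[48,0]]
[[4,1],[6,0],[20,4],[33,0],[36,1],[40,4],[48,0]]
[[4,1],[6,0],[20,4],[33,0],[35,2],[40,4],[48,0]]
[[4,11],[5,1],[6,0],[20,4],[33,0],[35,2],[40,4],[48,0]]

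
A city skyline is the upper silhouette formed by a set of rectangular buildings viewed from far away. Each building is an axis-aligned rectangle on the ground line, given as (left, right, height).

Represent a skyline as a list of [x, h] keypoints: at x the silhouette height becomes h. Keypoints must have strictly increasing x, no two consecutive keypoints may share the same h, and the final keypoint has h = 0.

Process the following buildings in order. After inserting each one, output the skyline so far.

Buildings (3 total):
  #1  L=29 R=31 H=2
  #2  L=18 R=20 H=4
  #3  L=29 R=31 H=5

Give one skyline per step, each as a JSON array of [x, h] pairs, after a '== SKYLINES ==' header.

== SKYLINES ==
[[29,2],[31,0]]
[[18,4],[20,0],[29,2],[31,0]]
[[18,4],[20,0],[29,5],[31,0]]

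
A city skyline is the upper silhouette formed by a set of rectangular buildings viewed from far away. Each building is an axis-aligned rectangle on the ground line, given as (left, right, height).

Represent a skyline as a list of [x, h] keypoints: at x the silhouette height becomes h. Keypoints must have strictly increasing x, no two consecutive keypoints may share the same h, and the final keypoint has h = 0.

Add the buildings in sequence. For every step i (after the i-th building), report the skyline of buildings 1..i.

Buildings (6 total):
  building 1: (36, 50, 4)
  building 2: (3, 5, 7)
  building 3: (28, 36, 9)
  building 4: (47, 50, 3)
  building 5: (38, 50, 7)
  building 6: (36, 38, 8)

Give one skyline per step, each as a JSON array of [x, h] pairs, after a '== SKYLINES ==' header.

== SKYLINES ==
[[36,4],[50,0]]
[[3,7],[5,0],[36,4],[50,0]]
[[3,7],[5,0],[28,9],[36,4],[50,0]]
[[3,7],[5,0],[28,9],[36,4],[50,0]]
[[3,7],[5,0],[28,9],[36,4],[38,7],[50,0]]
[[3,7],[5,0],[28,9],[36,8],[38,7],[50,0]]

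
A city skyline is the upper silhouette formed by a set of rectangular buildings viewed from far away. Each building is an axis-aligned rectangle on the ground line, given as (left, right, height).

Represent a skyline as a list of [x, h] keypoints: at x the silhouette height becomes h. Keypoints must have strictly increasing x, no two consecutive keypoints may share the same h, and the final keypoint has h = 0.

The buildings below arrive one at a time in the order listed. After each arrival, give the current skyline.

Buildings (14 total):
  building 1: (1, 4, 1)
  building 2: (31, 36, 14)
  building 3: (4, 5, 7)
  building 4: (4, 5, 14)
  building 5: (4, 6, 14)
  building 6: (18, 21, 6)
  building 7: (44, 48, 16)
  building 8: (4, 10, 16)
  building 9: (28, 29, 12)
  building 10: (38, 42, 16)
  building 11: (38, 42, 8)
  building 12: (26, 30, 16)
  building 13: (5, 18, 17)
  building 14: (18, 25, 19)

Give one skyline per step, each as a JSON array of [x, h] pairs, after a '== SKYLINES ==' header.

== SKYLINES ==
[[1,1],[4,0]]
[[1,1],[4,0],[31,14],[36,0]]
[[1,1],[4,7],[5,0],[31,14],[36,0]]
[[1,1],[4,14],[5,0],[31,14],[36,0]]
[[1,1],[4,14],[6,0],[31,14],[36,0]]
[[1,1],[4,14],[6,0],[18,6],[21,0],[31,14],[36,0]]
[[1,1],[4,14],[6,0],[18,6],[21,0],[31,14],[36,0],[44,16],[48,0]]
[[1,1],[4,16],[10,0],[18,6],[21,0],[31,14],[36,0],[44,16],[48,0]]
[[1,1],[4,16],[10,0],[18,6],[21,0],[28,12],[29,0],[31,14],[36,0],[44,16],[48,0]]
[[1,1],[4,16],[10,0],[18,6],[21,0],[28,12],[29,0],[31,14],[36,0],[38,16],[42,0],[44,16],[48,0]]
[[1,1],[4,16],[10,0],[18,6],[21,0],[28,12],[29,0],[31,14],[36,0],[38,16],[42,0],[44,16],[48,0]]
[[1,1],[4,16],[10,0],[18,6],[21,0],[26,16],[30,0],[31,14],[36,0],[38,16],[42,0],[44,16],[48,0]]
[[1,1],[4,16],[5,17],[18,6],[21,0],[26,16],[30,0],[31,14],[36,0],[38,16],[42,0],[44,16],[48,0]]
[[1,1],[4,16],[5,17],[18,19],[25,0],[26,16],[30,0],[31,14],[36,0],[38,16],[42,0],[44,16],[48,0]]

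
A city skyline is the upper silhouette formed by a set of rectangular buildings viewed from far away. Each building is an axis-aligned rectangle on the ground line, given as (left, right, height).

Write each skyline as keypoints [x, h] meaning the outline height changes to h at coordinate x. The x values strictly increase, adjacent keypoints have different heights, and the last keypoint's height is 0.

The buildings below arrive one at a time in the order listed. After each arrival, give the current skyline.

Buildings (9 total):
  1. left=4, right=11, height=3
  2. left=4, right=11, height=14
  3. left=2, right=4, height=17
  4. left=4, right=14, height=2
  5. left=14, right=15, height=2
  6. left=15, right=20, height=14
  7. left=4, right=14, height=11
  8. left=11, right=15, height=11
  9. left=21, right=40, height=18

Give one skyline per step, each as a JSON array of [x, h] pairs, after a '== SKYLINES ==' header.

== SKYLINES ==
[[4,3],[11,0]]
[[4,14],[11,0]]
[[2,17],[4,14],[11,0]]
[[2,17],[4,14],[11,2],[14,0]]
[[2,17],[4,14],[11,2],[15,0]]
[[2,17],[4,14],[11,2],[15,14],[20,0]]
[[2,17],[4,14],[11,11],[14,2],[15,14],[20,0]]
[[2,17],[4,14],[11,11],[15,14],[20,0]]
[[2,17],[4,14],[11,11],[15,14],[20,0],[21,18],[40,0]]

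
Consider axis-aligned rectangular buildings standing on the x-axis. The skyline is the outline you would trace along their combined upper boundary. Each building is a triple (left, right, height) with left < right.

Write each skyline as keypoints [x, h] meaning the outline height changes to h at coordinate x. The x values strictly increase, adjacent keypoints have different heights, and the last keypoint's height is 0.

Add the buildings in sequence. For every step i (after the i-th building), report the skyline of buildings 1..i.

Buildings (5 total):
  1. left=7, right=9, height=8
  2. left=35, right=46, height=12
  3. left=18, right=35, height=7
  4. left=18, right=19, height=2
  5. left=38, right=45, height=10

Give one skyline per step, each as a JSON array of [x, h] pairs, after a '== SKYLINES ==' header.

== SKYLINES ==
[[7,8],[9,0]]
[[7,8],[9,0],[35,12],[46,0]]
[[7,8],[9,0],[18,7],[35,12],[46,0]]
[[7,8],[9,0],[18,7],[35,12],[46,0]]
[[7,8],[9,0],[18,7],[35,12],[46,0]]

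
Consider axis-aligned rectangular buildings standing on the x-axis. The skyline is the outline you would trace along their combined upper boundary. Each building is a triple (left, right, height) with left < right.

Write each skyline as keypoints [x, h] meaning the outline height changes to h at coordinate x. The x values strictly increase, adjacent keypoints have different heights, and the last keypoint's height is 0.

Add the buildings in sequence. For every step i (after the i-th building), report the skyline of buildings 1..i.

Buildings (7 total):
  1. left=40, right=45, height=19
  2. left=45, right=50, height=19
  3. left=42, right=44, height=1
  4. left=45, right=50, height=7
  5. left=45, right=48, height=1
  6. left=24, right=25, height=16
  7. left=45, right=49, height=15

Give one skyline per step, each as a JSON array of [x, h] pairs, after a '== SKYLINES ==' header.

== SKYLINES ==
[[40,19],[45,0]]
[[40,19],[50,0]]
[[40,19],[50,0]]
[[40,19],[50,0]]
[[40,19],[50,0]]
[[24,16],[25,0],[40,19],[50,0]]
[[24,16],[25,0],[40,19],[50,0]]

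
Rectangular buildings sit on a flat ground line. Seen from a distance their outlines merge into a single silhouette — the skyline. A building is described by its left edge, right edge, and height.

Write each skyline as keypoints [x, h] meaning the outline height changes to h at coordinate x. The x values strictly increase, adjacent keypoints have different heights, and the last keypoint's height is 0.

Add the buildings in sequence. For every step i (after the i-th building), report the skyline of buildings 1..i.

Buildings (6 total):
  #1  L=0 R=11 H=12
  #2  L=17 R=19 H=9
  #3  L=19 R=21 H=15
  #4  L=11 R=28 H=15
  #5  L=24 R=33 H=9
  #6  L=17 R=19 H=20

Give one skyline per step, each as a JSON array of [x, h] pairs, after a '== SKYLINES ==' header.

== SKYLINES ==
[[0,12],[11,0]]
[[0,12],[11,0],[17,9],[19,0]]
[[0,12],[11,0],[17,9],[19,15],[21,0]]
[[0,12],[11,15],[28,0]]
[[0,12],[11,15],[28,9],[33,0]]
[[0,12],[11,15],[17,20],[19,15],[28,9],[33,0]]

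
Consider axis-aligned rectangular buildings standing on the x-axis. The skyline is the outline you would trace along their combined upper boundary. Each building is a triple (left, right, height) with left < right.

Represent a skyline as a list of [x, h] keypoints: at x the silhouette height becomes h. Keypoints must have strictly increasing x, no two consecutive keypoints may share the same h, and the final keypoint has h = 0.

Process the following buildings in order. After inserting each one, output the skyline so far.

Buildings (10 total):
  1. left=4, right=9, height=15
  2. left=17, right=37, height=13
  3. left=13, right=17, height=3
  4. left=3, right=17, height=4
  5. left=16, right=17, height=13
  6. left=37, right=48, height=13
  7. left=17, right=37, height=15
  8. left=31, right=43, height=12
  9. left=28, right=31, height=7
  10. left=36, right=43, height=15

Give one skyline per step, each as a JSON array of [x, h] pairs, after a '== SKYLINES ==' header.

== SKYLINES ==
[[4,15],[9,0]]
[[4,15],[9,0],[17,13],[37,0]]
[[4,15],[9,0],[13,3],[17,13],[37,0]]
[[3,4],[4,15],[9,4],[17,13],[37,0]]
[[3,4],[4,15],[9,4],[16,13],[37,0]]
[[3,4],[4,15],[9,4],[16,13],[48,0]]
[[3,4],[4,15],[9,4],[16,13],[17,15],[37,13],[48,0]]
[[3,4],[4,15],[9,4],[16,13],[17,15],[37,13],[48,0]]
[[3,4],[4,15],[9,4],[16,13],[17,15],[37,13],[48,0]]
[[3,4],[4,15],[9,4],[16,13],[17,15],[43,13],[48,0]]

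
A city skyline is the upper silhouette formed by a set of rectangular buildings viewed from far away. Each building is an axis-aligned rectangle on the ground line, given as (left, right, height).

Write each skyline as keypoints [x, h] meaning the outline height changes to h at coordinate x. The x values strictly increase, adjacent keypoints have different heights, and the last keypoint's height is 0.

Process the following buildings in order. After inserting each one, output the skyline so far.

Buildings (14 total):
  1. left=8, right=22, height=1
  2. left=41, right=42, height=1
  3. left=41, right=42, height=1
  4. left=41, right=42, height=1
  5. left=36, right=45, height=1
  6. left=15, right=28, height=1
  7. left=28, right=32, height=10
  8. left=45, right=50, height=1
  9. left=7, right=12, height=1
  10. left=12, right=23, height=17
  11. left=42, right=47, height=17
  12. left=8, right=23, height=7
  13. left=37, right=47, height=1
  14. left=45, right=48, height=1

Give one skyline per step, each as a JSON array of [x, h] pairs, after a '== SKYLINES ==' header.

== SKYLINES ==
[[8,1],[22,0]]
[[8,1],[22,0],[41,1],[42,0]]
[[8,1],[22,0],[41,1],[42,0]]
[[8,1],[22,0],[41,1],[42,0]]
[[8,1],[22,0],[36,1],[45,0]]
[[8,1],[28,0],[36,1],[45,0]]
[[8,1],[28,10],[32,0],[36,1],[45,0]]
[[8,1],[28,10],[32,0],[36,1],[50,0]]
[[7,1],[28,10],[32,0],[36,1],[50,0]]
[[7,1],[12,17],[23,1],[28,10],[32,0],[36,1],[50,0]]
[[7,1],[12,17],[23,1],[28,10],[32,0],[36,1],[42,17],[47,1],[50,0]]
[[7,1],[8,7],[12,17],[23,1],[28,10],[32,0],[36,1],[42,17],[47,1],[50,0]]
[[7,1],[8,7],[12,17],[23,1],[28,10],[32,0],[36,1],[42,17],[47,1],[50,0]]
[[7,1],[8,7],[12,17],[23,1],[28,10],[32,0],[36,1],[42,17],[47,1],[50,0]]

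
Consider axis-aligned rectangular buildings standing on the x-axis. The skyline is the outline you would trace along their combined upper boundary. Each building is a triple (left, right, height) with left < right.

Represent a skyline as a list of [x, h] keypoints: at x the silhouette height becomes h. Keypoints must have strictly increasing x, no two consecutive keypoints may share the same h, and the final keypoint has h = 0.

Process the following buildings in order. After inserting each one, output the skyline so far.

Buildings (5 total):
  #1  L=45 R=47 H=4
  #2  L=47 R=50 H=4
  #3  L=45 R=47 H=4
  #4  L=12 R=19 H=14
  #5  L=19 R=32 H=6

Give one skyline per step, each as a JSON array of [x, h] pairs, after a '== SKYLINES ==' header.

== SKYLINES ==
[[45,4],[47,0]]
[[45,4],[50,0]]
[[45,4],[50,0]]
[[12,14],[19,0],[45,4],[50,0]]
[[12,14],[19,6],[32,0],[45,4],[50,0]]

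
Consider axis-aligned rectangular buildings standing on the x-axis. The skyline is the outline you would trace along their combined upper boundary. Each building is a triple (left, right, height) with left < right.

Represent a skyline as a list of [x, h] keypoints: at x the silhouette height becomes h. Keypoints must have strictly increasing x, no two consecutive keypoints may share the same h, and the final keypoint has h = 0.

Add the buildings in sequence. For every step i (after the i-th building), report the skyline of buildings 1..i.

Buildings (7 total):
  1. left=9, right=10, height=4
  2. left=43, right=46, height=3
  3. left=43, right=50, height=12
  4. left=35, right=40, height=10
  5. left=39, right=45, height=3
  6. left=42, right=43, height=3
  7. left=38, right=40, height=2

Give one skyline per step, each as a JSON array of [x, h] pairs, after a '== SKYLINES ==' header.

== SKYLINES ==
[[9,4],[10,0]]
[[9,4],[10,0],[43,3],[46,0]]
[[9,4],[10,0],[43,12],[50,0]]
[[9,4],[10,0],[35,10],[40,0],[43,12],[50,0]]
[[9,4],[10,0],[35,10],[40,3],[43,12],[50,0]]
[[9,4],[10,0],[35,10],[40,3],[43,12],[50,0]]
[[9,4],[10,0],[35,10],[40,3],[43,12],[50,0]]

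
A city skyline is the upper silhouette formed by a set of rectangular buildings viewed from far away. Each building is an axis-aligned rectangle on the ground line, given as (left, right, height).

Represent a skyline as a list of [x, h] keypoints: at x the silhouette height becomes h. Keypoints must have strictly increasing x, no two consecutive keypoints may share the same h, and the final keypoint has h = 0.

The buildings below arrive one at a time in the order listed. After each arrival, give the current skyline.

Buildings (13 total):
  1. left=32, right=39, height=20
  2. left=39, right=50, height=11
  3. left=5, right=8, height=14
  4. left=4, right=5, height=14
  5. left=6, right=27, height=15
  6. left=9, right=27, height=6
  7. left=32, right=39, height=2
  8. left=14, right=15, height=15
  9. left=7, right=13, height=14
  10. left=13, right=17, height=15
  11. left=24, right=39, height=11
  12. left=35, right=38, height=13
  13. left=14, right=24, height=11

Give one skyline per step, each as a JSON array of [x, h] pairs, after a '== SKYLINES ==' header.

== SKYLINES ==
[[32,20],[39,0]]
[[32,20],[39,11],[50,0]]
[[5,14],[8,0],[32,20],[39,11],[50,0]]
[[4,14],[8,0],[32,20],[39,11],[50,0]]
[[4,14],[6,15],[27,0],[32,20],[39,11],[50,0]]
[[4,14],[6,15],[27,0],[32,20],[39,11],[50,0]]
[[4,14],[6,15],[27,0],[32,20],[39,11],[50,0]]
[[4,14],[6,15],[27,0],[32,20],[39,11],[50,0]]
[[4,14],[6,15],[27,0],[32,20],[39,11],[50,0]]
[[4,14],[6,15],[27,0],[32,20],[39,11],[50,0]]
[[4,14],[6,15],[27,11],[32,20],[39,11],[50,0]]
[[4,14],[6,15],[27,11],[32,20],[39,11],[50,0]]
[[4,14],[6,15],[27,11],[32,20],[39,11],[50,0]]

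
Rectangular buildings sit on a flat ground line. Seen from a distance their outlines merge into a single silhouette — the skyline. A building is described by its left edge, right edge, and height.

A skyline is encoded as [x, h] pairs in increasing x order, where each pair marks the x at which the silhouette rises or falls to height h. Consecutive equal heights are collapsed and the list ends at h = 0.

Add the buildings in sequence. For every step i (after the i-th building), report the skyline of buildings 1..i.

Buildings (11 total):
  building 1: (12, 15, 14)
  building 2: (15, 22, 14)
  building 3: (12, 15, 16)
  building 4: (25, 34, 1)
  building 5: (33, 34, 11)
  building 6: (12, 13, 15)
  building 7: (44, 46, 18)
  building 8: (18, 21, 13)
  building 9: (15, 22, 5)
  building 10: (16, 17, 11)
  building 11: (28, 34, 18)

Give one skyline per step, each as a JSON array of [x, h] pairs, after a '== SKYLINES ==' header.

== SKYLINES ==
[[12,14],[15,0]]
[[12,14],[22,0]]
[[12,16],[15,14],[22,0]]
[[12,16],[15,14],[22,0],[25,1],[34,0]]
[[12,16],[15,14],[22,0],[25,1],[33,11],[34,0]]
[[12,16],[15,14],[22,0],[25,1],[33,11],[34,0]]
[[12,16],[15,14],[22,0],[25,1],[33,11],[34,0],[44,18],[46,0]]
[[12,16],[15,14],[22,0],[25,1],[33,11],[34,0],[44,18],[46,0]]
[[12,16],[15,14],[22,0],[25,1],[33,11],[34,0],[44,18],[46,0]]
[[12,16],[15,14],[22,0],[25,1],[33,11],[34,0],[44,18],[46,0]]
[[12,16],[15,14],[22,0],[25,1],[28,18],[34,0],[44,18],[46,0]]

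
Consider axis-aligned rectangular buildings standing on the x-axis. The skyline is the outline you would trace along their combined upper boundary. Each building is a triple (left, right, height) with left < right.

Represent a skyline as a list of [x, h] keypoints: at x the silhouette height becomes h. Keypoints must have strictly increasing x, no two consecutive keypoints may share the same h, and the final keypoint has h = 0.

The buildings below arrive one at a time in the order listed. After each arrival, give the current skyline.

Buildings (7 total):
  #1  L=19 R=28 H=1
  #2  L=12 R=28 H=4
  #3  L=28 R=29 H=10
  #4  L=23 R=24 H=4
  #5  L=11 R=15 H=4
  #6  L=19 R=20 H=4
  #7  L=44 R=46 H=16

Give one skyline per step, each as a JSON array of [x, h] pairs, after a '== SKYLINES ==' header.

== SKYLINES ==
[[19,1],[28,0]]
[[12,4],[28,0]]
[[12,4],[28,10],[29,0]]
[[12,4],[28,10],[29,0]]
[[11,4],[28,10],[29,0]]
[[11,4],[28,10],[29,0]]
[[11,4],[28,10],[29,0],[44,16],[46,0]]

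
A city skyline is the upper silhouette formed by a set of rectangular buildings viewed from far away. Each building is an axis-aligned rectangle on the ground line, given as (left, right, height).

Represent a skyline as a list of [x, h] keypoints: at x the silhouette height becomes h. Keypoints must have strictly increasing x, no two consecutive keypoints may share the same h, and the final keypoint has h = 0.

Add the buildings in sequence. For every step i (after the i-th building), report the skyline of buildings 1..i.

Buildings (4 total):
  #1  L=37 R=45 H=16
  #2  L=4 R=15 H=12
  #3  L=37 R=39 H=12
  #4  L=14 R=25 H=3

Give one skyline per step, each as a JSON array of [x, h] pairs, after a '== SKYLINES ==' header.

== SKYLINES ==
[[37,16],[45,0]]
[[4,12],[15,0],[37,16],[45,0]]
[[4,12],[15,0],[37,16],[45,0]]
[[4,12],[15,3],[25,0],[37,16],[45,0]]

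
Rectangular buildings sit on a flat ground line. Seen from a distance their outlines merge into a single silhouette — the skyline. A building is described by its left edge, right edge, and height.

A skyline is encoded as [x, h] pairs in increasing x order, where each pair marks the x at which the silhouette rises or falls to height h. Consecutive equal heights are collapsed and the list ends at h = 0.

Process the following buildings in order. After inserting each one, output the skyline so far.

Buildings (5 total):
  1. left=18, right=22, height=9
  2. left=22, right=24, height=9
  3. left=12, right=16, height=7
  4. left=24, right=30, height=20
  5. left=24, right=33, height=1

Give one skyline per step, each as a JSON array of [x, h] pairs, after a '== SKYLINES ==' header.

== SKYLINES ==
[[18,9],[22,0]]
[[18,9],[24,0]]
[[12,7],[16,0],[18,9],[24,0]]
[[12,7],[16,0],[18,9],[24,20],[30,0]]
[[12,7],[16,0],[18,9],[24,20],[30,1],[33,0]]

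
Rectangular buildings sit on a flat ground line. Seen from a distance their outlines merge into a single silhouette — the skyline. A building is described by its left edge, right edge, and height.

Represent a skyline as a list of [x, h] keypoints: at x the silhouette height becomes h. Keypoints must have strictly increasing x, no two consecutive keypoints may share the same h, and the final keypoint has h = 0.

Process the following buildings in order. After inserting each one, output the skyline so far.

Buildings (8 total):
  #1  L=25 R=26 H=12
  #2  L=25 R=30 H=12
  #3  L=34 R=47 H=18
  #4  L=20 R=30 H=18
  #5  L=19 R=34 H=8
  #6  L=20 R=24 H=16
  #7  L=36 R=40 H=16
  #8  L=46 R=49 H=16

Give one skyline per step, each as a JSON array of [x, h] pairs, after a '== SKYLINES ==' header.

== SKYLINES ==
[[25,12],[26,0]]
[[25,12],[30,0]]
[[25,12],[30,0],[34,18],[47,0]]
[[20,18],[30,0],[34,18],[47,0]]
[[19,8],[20,18],[30,8],[34,18],[47,0]]
[[19,8],[20,18],[30,8],[34,18],[47,0]]
[[19,8],[20,18],[30,8],[34,18],[47,0]]
[[19,8],[20,18],[30,8],[34,18],[47,16],[49,0]]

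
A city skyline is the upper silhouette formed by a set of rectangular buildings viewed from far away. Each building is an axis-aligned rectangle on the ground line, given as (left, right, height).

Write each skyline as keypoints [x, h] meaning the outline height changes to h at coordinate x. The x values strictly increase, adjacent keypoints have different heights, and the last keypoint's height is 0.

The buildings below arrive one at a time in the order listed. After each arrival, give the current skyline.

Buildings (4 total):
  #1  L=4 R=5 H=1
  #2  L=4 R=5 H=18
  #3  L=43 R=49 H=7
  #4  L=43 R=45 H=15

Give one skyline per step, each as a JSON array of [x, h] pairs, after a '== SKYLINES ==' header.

== SKYLINES ==
[[4,1],[5,0]]
[[4,18],[5,0]]
[[4,18],[5,0],[43,7],[49,0]]
[[4,18],[5,0],[43,15],[45,7],[49,0]]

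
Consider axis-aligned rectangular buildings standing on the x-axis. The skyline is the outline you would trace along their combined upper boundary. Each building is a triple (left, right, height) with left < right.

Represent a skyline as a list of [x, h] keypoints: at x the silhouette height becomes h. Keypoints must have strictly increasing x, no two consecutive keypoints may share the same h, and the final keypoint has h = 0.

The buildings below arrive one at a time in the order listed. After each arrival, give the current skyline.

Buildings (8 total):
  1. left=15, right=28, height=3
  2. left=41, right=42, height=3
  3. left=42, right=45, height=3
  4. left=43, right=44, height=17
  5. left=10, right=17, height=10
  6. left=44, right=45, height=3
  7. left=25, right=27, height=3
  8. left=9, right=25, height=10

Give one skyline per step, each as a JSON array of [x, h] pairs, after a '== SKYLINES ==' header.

== SKYLINES ==
[[15,3],[28,0]]
[[15,3],[28,0],[41,3],[42,0]]
[[15,3],[28,0],[41,3],[45,0]]
[[15,3],[28,0],[41,3],[43,17],[44,3],[45,0]]
[[10,10],[17,3],[28,0],[41,3],[43,17],[44,3],[45,0]]
[[10,10],[17,3],[28,0],[41,3],[43,17],[44,3],[45,0]]
[[10,10],[17,3],[28,0],[41,3],[43,17],[44,3],[45,0]]
[[9,10],[25,3],[28,0],[41,3],[43,17],[44,3],[45,0]]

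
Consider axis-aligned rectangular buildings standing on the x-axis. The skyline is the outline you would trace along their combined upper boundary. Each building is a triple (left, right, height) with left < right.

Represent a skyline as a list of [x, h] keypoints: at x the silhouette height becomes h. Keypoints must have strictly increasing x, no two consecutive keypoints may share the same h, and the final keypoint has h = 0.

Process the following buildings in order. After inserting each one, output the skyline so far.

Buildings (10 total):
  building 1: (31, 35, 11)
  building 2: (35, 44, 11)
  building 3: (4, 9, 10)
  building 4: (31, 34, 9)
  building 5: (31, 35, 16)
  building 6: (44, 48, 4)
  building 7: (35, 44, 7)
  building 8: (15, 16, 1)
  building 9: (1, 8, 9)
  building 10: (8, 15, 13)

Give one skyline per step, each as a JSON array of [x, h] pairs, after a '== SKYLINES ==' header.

== SKYLINES ==
[[31,11],[35,0]]
[[31,11],[44,0]]
[[4,10],[9,0],[31,11],[44,0]]
[[4,10],[9,0],[31,11],[44,0]]
[[4,10],[9,0],[31,16],[35,11],[44,0]]
[[4,10],[9,0],[31,16],[35,11],[44,4],[48,0]]
[[4,10],[9,0],[31,16],[35,11],[44,4],[48,0]]
[[4,10],[9,0],[15,1],[16,0],[31,16],[35,11],[44,4],[48,0]]
[[1,9],[4,10],[9,0],[15,1],[16,0],[31,16],[35,11],[44,4],[48,0]]
[[1,9],[4,10],[8,13],[15,1],[16,0],[31,16],[35,11],[44,4],[48,0]]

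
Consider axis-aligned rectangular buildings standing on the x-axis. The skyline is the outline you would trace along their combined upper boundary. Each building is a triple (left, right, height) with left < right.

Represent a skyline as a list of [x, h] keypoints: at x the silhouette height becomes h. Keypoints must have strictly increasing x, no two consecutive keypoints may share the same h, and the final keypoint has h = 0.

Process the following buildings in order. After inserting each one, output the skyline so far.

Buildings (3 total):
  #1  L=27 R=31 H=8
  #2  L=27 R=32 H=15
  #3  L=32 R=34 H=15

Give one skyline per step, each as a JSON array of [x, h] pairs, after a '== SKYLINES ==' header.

== SKYLINES ==
[[27,8],[31,0]]
[[27,15],[32,0]]
[[27,15],[34,0]]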